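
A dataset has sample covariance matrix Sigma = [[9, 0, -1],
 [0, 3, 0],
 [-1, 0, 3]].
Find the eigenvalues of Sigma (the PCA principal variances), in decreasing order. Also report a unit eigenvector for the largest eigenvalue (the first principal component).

Step 1 — characteristic polynomial p(λ) = det(λI - Sigma) = λ³ - tr·λ² + c_1·λ - det, where tr = trace, c_1 = sum of the principal 2×2 minors, det = det(Sigma):
  tr = 9 + 3 + 3 = 15,
  c_1 = (9·3 - (0)²) + (9·3 - (-1)²) + (3·3 - (0)²) = 27 + 26 + 9 = 62,
  det = 9·(3·3 - (0)²) - (0)·((0)·3 - (0)·(-1)) + (-1)·((0)·(0) - 3·(-1)) = 9·(9) - (0)·(0) + (-1)·(3) = 78.
  So p(λ) = λ³ - 15λ² + 62λ - 78.
Step 2 — look for an integer root (rational root theorem: any rational root is an integer divisor of 78). Testing λ = 3:
  p(3) = 27 - 135 + 186 - 78 = 0  ✓
  Dividing out (λ - 3): p(λ) = (λ - 3)(λ² - 12λ + 26).
Step 3 — remaining eigenvalues from the quadratic λ² - 12λ + 26 = 0:
  Δ = 12² - 4·26 = 144 - 104 = 40,  λ = (12 ± √40)/2 = (12 ± 6.3246)/2 ≈ 9.1623 or 2.8377.
  Sorted: λ_1 = 9.1623,  λ_2 = 3,  λ_3 = 2.8377  (check: sum = 15 = tr ✓).

Step 4 — unit eigenvector for λ_1 ≈ 9.1623: v spans the null space of (Sigma - λ_1 I), whose rows are
  r_1 = (-0.1623, 0, -1),  r_2 = (0, -6.1623, 0),  r_3 = (-1, 0, -6.1623).
  v is orthogonal to every row, so take v ∝ r_1 × r_2 = ((0)·(0) - (-1)·(-6.1623), (-1)·(0) - (-0.1623)·(0), (-0.1623)·(-6.1623) - (0)·(0)) ≈ (-6.1623, 0, 1).
  Rescale (multiply by -1 so the first nonzero entry is positive): u = (6.1623, 0, -1).
  ||u|| = √((6.1623)² + (0)² + (-1)²) = √(38.9737) ≈ 6.2429,  v_1 = u/||u|| ≈ (0.9871, 0, -0.1602) (||v_1|| = 1).

λ_1 = 9.1623,  λ_2 = 3,  λ_3 = 2.8377;  v_1 ≈ (0.9871, 0, -0.1602)


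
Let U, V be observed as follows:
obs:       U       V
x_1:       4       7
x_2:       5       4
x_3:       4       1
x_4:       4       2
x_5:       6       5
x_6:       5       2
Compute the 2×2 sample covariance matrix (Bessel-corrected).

Step 1 — column means:
  mean(U) = (4 + 5 + 4 + 4 + 6 + 5) / 6 = 28/6 = 4.6667
  mean(V) = (7 + 4 + 1 + 2 + 5 + 2) / 6 = 21/6 = 3.5

Step 2 — sample covariance S[i,j] = (1/(n-1)) · Σ_k (x_{k,i} - mean_i) · (x_{k,j} - mean_j), with n-1 = 5.
  S[U,U] = ((-0.6667)·(-0.6667) + (0.3333)·(0.3333) + (-0.6667)·(-0.6667) + (-0.6667)·(-0.6667) + (1.3333)·(1.3333) + (0.3333)·(0.3333)) / 5 = 3.3333/5 = 0.6667
  S[U,V] = ((-0.6667)·(3.5) + (0.3333)·(0.5) + (-0.6667)·(-2.5) + (-0.6667)·(-1.5) + (1.3333)·(1.5) + (0.3333)·(-1.5)) / 5 = 2/5 = 0.4
  S[V,V] = ((3.5)·(3.5) + (0.5)·(0.5) + (-2.5)·(-2.5) + (-1.5)·(-1.5) + (1.5)·(1.5) + (-1.5)·(-1.5)) / 5 = 25.5/5 = 5.1

S is symmetric (S[j,i] = S[i,j]). Assembling:

S = [[0.6667, 0.4],
 [0.4, 5.1]]


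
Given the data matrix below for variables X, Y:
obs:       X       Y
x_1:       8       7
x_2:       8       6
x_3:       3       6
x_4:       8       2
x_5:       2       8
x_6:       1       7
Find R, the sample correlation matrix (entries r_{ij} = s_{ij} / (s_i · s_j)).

Step 1 — column means:
  mean(X) = (8 + 8 + 3 + 8 + 2 + 1) / 6 = 30/6 = 5
  mean(Y) = (7 + 6 + 6 + 2 + 8 + 7) / 6 = 36/6 = 6

Step 2 — sample variances and covariances s[i,j] = (1/(n-1)) · Σ_k (x_{k,i} - mean_i) · (x_{k,j} - mean_j), with n-1 = 5:
  s[X,X] = ((3)·(3) + (3)·(3) + (-2)·(-2) + (3)·(3) + (-3)·(-3) + (-4)·(-4)) / 5 = 56/5 = 11.2
  s[X,Y] = ((3)·(1) + (3)·(0) + (-2)·(0) + (3)·(-4) + (-3)·(2) + (-4)·(1)) / 5 = -19/5 = -3.8
  s[Y,Y] = ((1)·(1) + (0)·(0) + (0)·(0) + (-4)·(-4) + (2)·(2) + (1)·(1)) / 5 = 22/5 = 4.4
  Sample standard deviations s_i = √(s[i,i]):
  s(X) = √(11.2) = 3.3466
  s(Y) = √(4.4) = 2.0976

Step 3 — r_{ij} = s_{ij} / (s_i · s_j):
  r[X,X] = 1 (diagonal).
  r[X,Y] = -3.8 / (3.3466 · 2.0976) = -3.8 / 7.02 = -0.5413
  r[Y,Y] = 1 (diagonal).

R is symmetric with unit diagonal. Assembling:

R = [[1, -0.5413],
 [-0.5413, 1]]


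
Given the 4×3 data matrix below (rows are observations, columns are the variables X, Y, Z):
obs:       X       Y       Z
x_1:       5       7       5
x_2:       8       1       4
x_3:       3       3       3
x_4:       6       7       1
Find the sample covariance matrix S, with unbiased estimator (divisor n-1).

Step 1 — column means:
  mean(X) = (5 + 8 + 3 + 6) / 4 = 22/4 = 5.5
  mean(Y) = (7 + 1 + 3 + 7) / 4 = 18/4 = 4.5
  mean(Z) = (5 + 4 + 3 + 1) / 4 = 13/4 = 3.25

Step 2 — sample covariance S[i,j] = (1/(n-1)) · Σ_k (x_{k,i} - mean_i) · (x_{k,j} - mean_j), with n-1 = 3.
  S[X,X] = ((-0.5)·(-0.5) + (2.5)·(2.5) + (-2.5)·(-2.5) + (0.5)·(0.5)) / 3 = 13/3 = 4.3333
  S[X,Y] = ((-0.5)·(2.5) + (2.5)·(-3.5) + (-2.5)·(-1.5) + (0.5)·(2.5)) / 3 = -5/3 = -1.6667
  S[X,Z] = ((-0.5)·(1.75) + (2.5)·(0.75) + (-2.5)·(-0.25) + (0.5)·(-2.25)) / 3 = 0.5/3 = 0.1667
  S[Y,Y] = ((2.5)·(2.5) + (-3.5)·(-3.5) + (-1.5)·(-1.5) + (2.5)·(2.5)) / 3 = 27/3 = 9
  S[Y,Z] = ((2.5)·(1.75) + (-3.5)·(0.75) + (-1.5)·(-0.25) + (2.5)·(-2.25)) / 3 = -3.5/3 = -1.1667
  S[Z,Z] = ((1.75)·(1.75) + (0.75)·(0.75) + (-0.25)·(-0.25) + (-2.25)·(-2.25)) / 3 = 8.75/3 = 2.9167

S is symmetric (S[j,i] = S[i,j]). Assembling:

S = [[4.3333, -1.6667, 0.1667],
 [-1.6667, 9, -1.1667],
 [0.1667, -1.1667, 2.9167]]


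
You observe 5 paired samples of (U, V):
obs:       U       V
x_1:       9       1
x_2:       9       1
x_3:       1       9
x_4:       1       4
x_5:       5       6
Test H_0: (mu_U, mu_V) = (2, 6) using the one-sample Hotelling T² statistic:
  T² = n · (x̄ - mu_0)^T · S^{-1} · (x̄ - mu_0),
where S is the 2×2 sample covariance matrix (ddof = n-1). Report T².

Step 1 — sample mean vector:
  mean(U) = (9 + 9 + 1 + 1 + 5) / 5 = 25/5 = 5
  mean(V) = (1 + 1 + 9 + 4 + 6) / 5 = 21/5 = 4.2
  x̄ = (5, 4.2),  deviation x̄ - mu_0 = (5, 4.2) - (2, 6) = (3, -1.8).

Step 2 — sample covariance matrix, S[i,j] = (1/(n-1)) · Σ_k (x_{k,i} - mean_i) · (x_{k,j} - mean_j), divisor n-1 = 4:
  S[U,U] = ((4)·(4) + (4)·(4) + (-4)·(-4) + (-4)·(-4) + (0)·(0)) / 4 = 64/4 = 16
  S[U,V] = ((4)·(-3.2) + (4)·(-3.2) + (-4)·(4.8) + (-4)·(-0.2) + (0)·(1.8)) / 4 = -44/4 = -11
  S[V,V] = ((-3.2)·(-3.2) + (-3.2)·(-3.2) + (4.8)·(4.8) + (-0.2)·(-0.2) + (1.8)·(1.8)) / 4 = 46.8/4 = 11.7
  S = [[16, -11],
 [-11, 11.7]].

Step 3 — invert S. det(S) = 16·11.7 - (-11)² = 66.2.
  S^{-1} = (1/det) · [[d, -b], [-b, a]] = [[0.1767, 0.1662],
 [0.1662, 0.2417]].

Step 4 — quadratic form (x̄ - mu_0)^T · S^{-1} · (x̄ - mu_0):
  S^{-1} · (x̄ - mu_0) = (0.2311, 0.0634),
  (x̄ - mu_0)^T · [...] = (3)·(0.2311) + (-1.8)·(0.0634) = 0.5792.

Step 5 — scale by n: T² = 5 · 0.5792 = 2.8958.

T² ≈ 2.8958


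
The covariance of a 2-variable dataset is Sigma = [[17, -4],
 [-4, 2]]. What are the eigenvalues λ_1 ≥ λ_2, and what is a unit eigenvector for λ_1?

Step 1 — characteristic polynomial of 2×2 Sigma:
  det(Sigma - λI) = λ² - trace · λ + det = 0.
  trace = 17 + 2 = 19, det = 17·2 - (-4)² = 18.
Step 2 — discriminant:
  Δ = trace² - 4·det = 361 - 72 = 289.
Step 3 — eigenvalues:
  λ = (trace ± √Δ)/2 = (19 ± 17)/2,
  λ_1 = 18,  λ_2 = 1.

Step 4 — unit eigenvector for λ_1: solve (Sigma - λ_1 I)v = 0. First row:
  (17 - 18)·v_x + (-4)·v_y = 0, i.e. (-1)·v_x + (-4)·v_y = 0,
  so v ∝ (b, λ_1 - a) = (-4, 1); multiply by -1 so the first entry is positive: u = (4, -1).
  ||u|| = √((4)² + (-1)²) = √(17) ≈ 4.1231,
  v_1 = u/||u|| ≈ (0.9701, -0.2425) (||v_1|| = 1).

λ_1 = 18,  λ_2 = 1;  v_1 ≈ (0.9701, -0.2425)


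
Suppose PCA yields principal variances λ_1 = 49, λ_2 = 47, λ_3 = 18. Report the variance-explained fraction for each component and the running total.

Step 1 — total variance = trace(Sigma) = Σ λ_i = 49 + 47 + 18 = 114.

Step 2 — fraction explained by component i = λ_i / Σ λ:
  PC1: 49/114 = 0.4298
  PC2: 47/114 = 0.4123
  PC3: 18/114 = 0.1579

Step 3 — cumulative fraction after k components = (λ_1 + ... + λ_k) / Σ λ:
  k = 1: 49/114 = 0.4298
  k = 2: (49 + 47)/114 = 96/114 = 0.8421
  k = 3: (49 + 47 + 18)/114 = 114/114 = 1

Summary (fraction, with percent):

explained: PC1 0.4298 (42.98%), PC2 0.4123 (41.23%), PC3 0.1579 (15.79%);  cumulative: 0.4298, 0.8421, 1


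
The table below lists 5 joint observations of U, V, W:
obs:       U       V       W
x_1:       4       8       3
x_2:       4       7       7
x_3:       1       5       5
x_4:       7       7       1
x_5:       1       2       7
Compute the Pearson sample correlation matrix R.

Step 1 — column means:
  mean(U) = (4 + 4 + 1 + 7 + 1) / 5 = 17/5 = 3.4
  mean(V) = (8 + 7 + 5 + 7 + 2) / 5 = 29/5 = 5.8
  mean(W) = (3 + 7 + 5 + 1 + 7) / 5 = 23/5 = 4.6

Step 2 — sample variances and covariances s[i,j] = (1/(n-1)) · Σ_k (x_{k,i} - mean_i) · (x_{k,j} - mean_j), with n-1 = 4:
  s[U,U] = ((0.6)·(0.6) + (0.6)·(0.6) + (-2.4)·(-2.4) + (3.6)·(3.6) + (-2.4)·(-2.4)) / 4 = 25.2/4 = 6.3
  s[U,V] = ((0.6)·(2.2) + (0.6)·(1.2) + (-2.4)·(-0.8) + (3.6)·(1.2) + (-2.4)·(-3.8)) / 4 = 17.4/4 = 4.35
  s[U,W] = ((0.6)·(-1.6) + (0.6)·(2.4) + (-2.4)·(0.4) + (3.6)·(-3.6) + (-2.4)·(2.4)) / 4 = -19.2/4 = -4.8
  s[V,V] = ((2.2)·(2.2) + (1.2)·(1.2) + (-0.8)·(-0.8) + (1.2)·(1.2) + (-3.8)·(-3.8)) / 4 = 22.8/4 = 5.7
  s[V,W] = ((2.2)·(-1.6) + (1.2)·(2.4) + (-0.8)·(0.4) + (1.2)·(-3.6) + (-3.8)·(2.4)) / 4 = -14.4/4 = -3.6
  s[W,W] = ((-1.6)·(-1.6) + (2.4)·(2.4) + (0.4)·(0.4) + (-3.6)·(-3.6) + (2.4)·(2.4)) / 4 = 27.2/4 = 6.8
  Sample standard deviations s_i = √(s[i,i]):
  s(U) = √(6.3) = 2.51
  s(V) = √(5.7) = 2.3875
  s(W) = √(6.8) = 2.6077

Step 3 — r_{ij} = s_{ij} / (s_i · s_j):
  r[U,U] = 1 (diagonal).
  r[U,V] = 4.35 / (2.51 · 2.3875) = 4.35 / 5.9925 = 0.7259
  r[U,W] = -4.8 / (2.51 · 2.6077) = -4.8 / 6.5452 = -0.7334
  r[V,V] = 1 (diagonal).
  r[V,W] = -3.6 / (2.3875 · 2.6077) = -3.6 / 6.2258 = -0.5782
  r[W,W] = 1 (diagonal).

R is symmetric with unit diagonal. Assembling:

R = [[1, 0.7259, -0.7334],
 [0.7259, 1, -0.5782],
 [-0.7334, -0.5782, 1]]


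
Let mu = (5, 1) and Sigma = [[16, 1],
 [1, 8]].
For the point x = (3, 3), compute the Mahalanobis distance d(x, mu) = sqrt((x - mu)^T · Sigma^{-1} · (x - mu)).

Step 1 — centre the observation: (x - mu) = (-2, 2).

Step 2 — invert Sigma. det(Sigma) = 16·8 - (1)² = 127.
  Sigma^{-1} = (1/det) · [[d, -b], [-b, a]] = [[0.063, -0.0079],
 [-0.0079, 0.126]].

Step 3 — form the quadratic (x - mu)^T · Sigma^{-1} · (x - mu):
  Sigma^{-1} · (x - mu) = (-0.1417, 0.2677).
  (x - mu)^T · [Sigma^{-1} · (x - mu)] = (-2)·(-0.1417) + (2)·(0.2677) = 0.8189.

Step 4 — take square root: d = √(0.8189) ≈ 0.9049.

d(x, mu) = √(0.8189) ≈ 0.9049


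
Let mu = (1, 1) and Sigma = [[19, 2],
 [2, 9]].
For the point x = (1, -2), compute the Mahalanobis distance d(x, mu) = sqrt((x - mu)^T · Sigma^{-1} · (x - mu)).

Step 1 — centre the observation: (x - mu) = (0, -3).

Step 2 — invert Sigma. det(Sigma) = 19·9 - (2)² = 167.
  Sigma^{-1} = (1/det) · [[d, -b], [-b, a]] = [[0.0539, -0.012],
 [-0.012, 0.1138]].

Step 3 — form the quadratic (x - mu)^T · Sigma^{-1} · (x - mu):
  Sigma^{-1} · (x - mu) = (0.0359, -0.3413).
  (x - mu)^T · [Sigma^{-1} · (x - mu)] = (0)·(0.0359) + (-3)·(-0.3413) = 1.024.

Step 4 — take square root: d = √(1.024) ≈ 1.0119.

d(x, mu) = √(1.024) ≈ 1.0119


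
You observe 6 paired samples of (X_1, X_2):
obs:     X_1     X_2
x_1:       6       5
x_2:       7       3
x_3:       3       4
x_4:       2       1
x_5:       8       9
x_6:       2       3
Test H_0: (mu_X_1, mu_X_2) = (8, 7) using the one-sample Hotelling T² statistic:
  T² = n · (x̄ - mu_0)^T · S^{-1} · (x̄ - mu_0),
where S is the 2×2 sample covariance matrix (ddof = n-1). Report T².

Step 1 — sample mean vector:
  mean(X_1) = (6 + 7 + 3 + 2 + 8 + 2) / 6 = 28/6 = 4.6667
  mean(X_2) = (5 + 3 + 4 + 1 + 9 + 3) / 6 = 25/6 = 4.1667
  x̄ = (4.6667, 4.1667),  deviation x̄ - mu_0 = (4.6667, 4.1667) - (8, 7) = (-3.3333, -2.8333).

Step 2 — sample covariance matrix, S[i,j] = (1/(n-1)) · Σ_k (x_{k,i} - mean_i) · (x_{k,j} - mean_j), divisor n-1 = 5:
  S[X_1,X_1] = ((1.3333)·(1.3333) + (2.3333)·(2.3333) + (-1.6667)·(-1.6667) + (-2.6667)·(-2.6667) + (3.3333)·(3.3333) + (-2.6667)·(-2.6667)) / 5 = 35.3333/5 = 7.0667
  S[X_1,X_2] = ((1.3333)·(0.8333) + (2.3333)·(-1.1667) + (-1.6667)·(-0.1667) + (-2.6667)·(-3.1667) + (3.3333)·(4.8333) + (-2.6667)·(-1.1667)) / 5 = 26.3333/5 = 5.2667
  S[X_2,X_2] = ((0.8333)·(0.8333) + (-1.1667)·(-1.1667) + (-0.1667)·(-0.1667) + (-3.1667)·(-3.1667) + (4.8333)·(4.8333) + (-1.1667)·(-1.1667)) / 5 = 36.8333/5 = 7.3667
  S = [[7.0667, 5.2667],
 [5.2667, 7.3667]].

Step 3 — invert S. det(S) = 7.0667·7.3667 - (5.2667)² = 24.32.
  S^{-1} = (1/det) · [[d, -b], [-b, a]] = [[0.3029, -0.2166],
 [-0.2166, 0.2906]].

Step 4 — quadratic form (x̄ - mu_0)^T · S^{-1} · (x̄ - mu_0):
  S^{-1} · (x̄ - mu_0) = (-0.3961, -0.1014),
  (x̄ - mu_0)^T · [...] = (-3.3333)·(-0.3961) + (-2.8333)·(-0.1014) = 1.6077.

Step 5 — scale by n: T² = 6 · 1.6077 = 9.6464.

T² ≈ 9.6464


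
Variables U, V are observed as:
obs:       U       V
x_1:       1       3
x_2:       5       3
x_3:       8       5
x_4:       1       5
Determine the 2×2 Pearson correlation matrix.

Step 1 — column means:
  mean(U) = (1 + 5 + 8 + 1) / 4 = 15/4 = 3.75
  mean(V) = (3 + 3 + 5 + 5) / 4 = 16/4 = 4

Step 2 — sample variances and covariances s[i,j] = (1/(n-1)) · Σ_k (x_{k,i} - mean_i) · (x_{k,j} - mean_j), with n-1 = 3:
  s[U,U] = ((-2.75)·(-2.75) + (1.25)·(1.25) + (4.25)·(4.25) + (-2.75)·(-2.75)) / 3 = 34.75/3 = 11.5833
  s[U,V] = ((-2.75)·(-1) + (1.25)·(-1) + (4.25)·(1) + (-2.75)·(1)) / 3 = 3/3 = 1
  s[V,V] = ((-1)·(-1) + (-1)·(-1) + (1)·(1) + (1)·(1)) / 3 = 4/3 = 1.3333
  Sample standard deviations s_i = √(s[i,i]):
  s(U) = √(11.5833) = 3.4034
  s(V) = √(1.3333) = 1.1547

Step 3 — r_{ij} = s_{ij} / (s_i · s_j):
  r[U,U] = 1 (diagonal).
  r[U,V] = 1 / (3.4034 · 1.1547) = 1 / 3.9299 = 0.2545
  r[V,V] = 1 (diagonal).

R is symmetric with unit diagonal. Assembling:

R = [[1, 0.2545],
 [0.2545, 1]]


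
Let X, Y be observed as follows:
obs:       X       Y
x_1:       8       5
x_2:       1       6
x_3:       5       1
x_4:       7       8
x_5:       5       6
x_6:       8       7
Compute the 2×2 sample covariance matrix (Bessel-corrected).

Step 1 — column means:
  mean(X) = (8 + 1 + 5 + 7 + 5 + 8) / 6 = 34/6 = 5.6667
  mean(Y) = (5 + 6 + 1 + 8 + 6 + 7) / 6 = 33/6 = 5.5

Step 2 — sample covariance S[i,j] = (1/(n-1)) · Σ_k (x_{k,i} - mean_i) · (x_{k,j} - mean_j), with n-1 = 5.
  S[X,X] = ((2.3333)·(2.3333) + (-4.6667)·(-4.6667) + (-0.6667)·(-0.6667) + (1.3333)·(1.3333) + (-0.6667)·(-0.6667) + (2.3333)·(2.3333)) / 5 = 35.3333/5 = 7.0667
  S[X,Y] = ((2.3333)·(-0.5) + (-4.6667)·(0.5) + (-0.6667)·(-4.5) + (1.3333)·(2.5) + (-0.6667)·(0.5) + (2.3333)·(1.5)) / 5 = 6/5 = 1.2
  S[Y,Y] = ((-0.5)·(-0.5) + (0.5)·(0.5) + (-4.5)·(-4.5) + (2.5)·(2.5) + (0.5)·(0.5) + (1.5)·(1.5)) / 5 = 29.5/5 = 5.9

S is symmetric (S[j,i] = S[i,j]). Assembling:

S = [[7.0667, 1.2],
 [1.2, 5.9]]


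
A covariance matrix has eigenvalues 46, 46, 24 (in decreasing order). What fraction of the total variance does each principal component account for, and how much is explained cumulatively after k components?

Step 1 — total variance = trace(Sigma) = Σ λ_i = 46 + 46 + 24 = 116.

Step 2 — fraction explained by component i = λ_i / Σ λ:
  PC1: 46/116 = 0.3966
  PC2: 46/116 = 0.3966
  PC3: 24/116 = 0.2069

Step 3 — cumulative fraction after k components = (λ_1 + ... + λ_k) / Σ λ:
  k = 1: 46/116 = 0.3966
  k = 2: (46 + 46)/116 = 92/116 = 0.7931
  k = 3: (46 + 46 + 24)/116 = 116/116 = 1

Summary (fraction, with percent):

explained: PC1 0.3966 (39.66%), PC2 0.3966 (39.66%), PC3 0.2069 (20.69%);  cumulative: 0.3966, 0.7931, 1


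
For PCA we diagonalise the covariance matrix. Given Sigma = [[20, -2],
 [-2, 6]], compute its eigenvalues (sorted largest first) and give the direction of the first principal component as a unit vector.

Step 1 — characteristic polynomial of 2×2 Sigma:
  det(Sigma - λI) = λ² - trace · λ + det = 0.
  trace = 20 + 6 = 26, det = 20·6 - (-2)² = 116.
Step 2 — discriminant:
  Δ = trace² - 4·det = 676 - 464 = 212.
Step 3 — eigenvalues:
  λ = (trace ± √Δ)/2 = (26 ± 14.5602)/2,
  λ_1 = 20.2801,  λ_2 = 5.7199.

Step 4 — unit eigenvector for λ_1: solve (Sigma - λ_1 I)v = 0. First row:
  (20 - 20.2801)·v_x + (-2)·v_y = 0, i.e. (-0.2801)·v_x + (-2)·v_y = 0,
  so v ∝ (b, λ_1 - a) = (-2, 0.2801); multiply by -1 so the first entry is positive: u = (2, -0.2801).
  ||u|| = √((2)² + (-0.2801)²) = √(4.0785) ≈ 2.0195,
  v_1 = u/||u|| ≈ (0.9903, -0.1387) (||v_1|| = 1).

λ_1 = 20.2801,  λ_2 = 5.7199;  v_1 ≈ (0.9903, -0.1387)


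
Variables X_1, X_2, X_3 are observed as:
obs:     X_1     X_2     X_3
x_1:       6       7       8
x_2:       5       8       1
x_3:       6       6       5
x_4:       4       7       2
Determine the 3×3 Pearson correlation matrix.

Step 1 — column means:
  mean(X_1) = (6 + 5 + 6 + 4) / 4 = 21/4 = 5.25
  mean(X_2) = (7 + 8 + 6 + 7) / 4 = 28/4 = 7
  mean(X_3) = (8 + 1 + 5 + 2) / 4 = 16/4 = 4

Step 2 — sample variances and covariances s[i,j] = (1/(n-1)) · Σ_k (x_{k,i} - mean_i) · (x_{k,j} - mean_j), with n-1 = 3:
  s[X_1,X_1] = ((0.75)·(0.75) + (-0.25)·(-0.25) + (0.75)·(0.75) + (-1.25)·(-1.25)) / 3 = 2.75/3 = 0.9167
  s[X_1,X_2] = ((0.75)·(0) + (-0.25)·(1) + (0.75)·(-1) + (-1.25)·(0)) / 3 = -1/3 = -0.3333
  s[X_1,X_3] = ((0.75)·(4) + (-0.25)·(-3) + (0.75)·(1) + (-1.25)·(-2)) / 3 = 7/3 = 2.3333
  s[X_2,X_2] = ((0)·(0) + (1)·(1) + (-1)·(-1) + (0)·(0)) / 3 = 2/3 = 0.6667
  s[X_2,X_3] = ((0)·(4) + (1)·(-3) + (-1)·(1) + (0)·(-2)) / 3 = -4/3 = -1.3333
  s[X_3,X_3] = ((4)·(4) + (-3)·(-3) + (1)·(1) + (-2)·(-2)) / 3 = 30/3 = 10
  Sample standard deviations s_i = √(s[i,i]):
  s(X_1) = √(0.9167) = 0.9574
  s(X_2) = √(0.6667) = 0.8165
  s(X_3) = √(10) = 3.1623

Step 3 — r_{ij} = s_{ij} / (s_i · s_j):
  r[X_1,X_1] = 1 (diagonal).
  r[X_1,X_2] = -0.3333 / (0.9574 · 0.8165) = -0.3333 / 0.7817 = -0.4264
  r[X_1,X_3] = 2.3333 / (0.9574 · 3.1623) = 2.3333 / 3.0277 = 0.7707
  r[X_2,X_2] = 1 (diagonal).
  r[X_2,X_3] = -1.3333 / (0.8165 · 3.1623) = -1.3333 / 2.582 = -0.5164
  r[X_3,X_3] = 1 (diagonal).

R is symmetric with unit diagonal. Assembling:

R = [[1, -0.4264, 0.7707],
 [-0.4264, 1, -0.5164],
 [0.7707, -0.5164, 1]]


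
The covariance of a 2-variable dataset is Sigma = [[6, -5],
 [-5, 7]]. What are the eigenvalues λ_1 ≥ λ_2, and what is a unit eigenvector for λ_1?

Step 1 — characteristic polynomial of 2×2 Sigma:
  det(Sigma - λI) = λ² - trace · λ + det = 0.
  trace = 6 + 7 = 13, det = 6·7 - (-5)² = 17.
Step 2 — discriminant:
  Δ = trace² - 4·det = 169 - 68 = 101.
Step 3 — eigenvalues:
  λ = (trace ± √Δ)/2 = (13 ± 10.0499)/2,
  λ_1 = 11.5249,  λ_2 = 1.4751.

Step 4 — unit eigenvector for λ_1: solve (Sigma - λ_1 I)v = 0. First row:
  (6 - 11.5249)·v_x + (-5)·v_y = 0, i.e. (-5.5249)·v_x + (-5)·v_y = 0,
  so v ∝ (b, λ_1 - a) = (-5, 5.5249); multiply by -1 so the first entry is positive: u = (5, -5.5249).
  ||u|| = √((5)² + (-5.5249)²) = √(55.5249) ≈ 7.4515,
  v_1 = u/||u|| ≈ (0.671, -0.7415) (||v_1|| = 1).

λ_1 = 11.5249,  λ_2 = 1.4751;  v_1 ≈ (0.671, -0.7415)


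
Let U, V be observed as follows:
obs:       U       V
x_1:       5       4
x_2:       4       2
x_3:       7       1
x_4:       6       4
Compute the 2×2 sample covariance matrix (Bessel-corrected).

Step 1 — column means:
  mean(U) = (5 + 4 + 7 + 6) / 4 = 22/4 = 5.5
  mean(V) = (4 + 2 + 1 + 4) / 4 = 11/4 = 2.75

Step 2 — sample covariance S[i,j] = (1/(n-1)) · Σ_k (x_{k,i} - mean_i) · (x_{k,j} - mean_j), with n-1 = 3.
  S[U,U] = ((-0.5)·(-0.5) + (-1.5)·(-1.5) + (1.5)·(1.5) + (0.5)·(0.5)) / 3 = 5/3 = 1.6667
  S[U,V] = ((-0.5)·(1.25) + (-1.5)·(-0.75) + (1.5)·(-1.75) + (0.5)·(1.25)) / 3 = -1.5/3 = -0.5
  S[V,V] = ((1.25)·(1.25) + (-0.75)·(-0.75) + (-1.75)·(-1.75) + (1.25)·(1.25)) / 3 = 6.75/3 = 2.25

S is symmetric (S[j,i] = S[i,j]). Assembling:

S = [[1.6667, -0.5],
 [-0.5, 2.25]]


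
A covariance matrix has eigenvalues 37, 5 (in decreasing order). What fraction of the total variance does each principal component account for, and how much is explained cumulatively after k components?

Step 1 — total variance = trace(Sigma) = Σ λ_i = 37 + 5 = 42.

Step 2 — fraction explained by component i = λ_i / Σ λ:
  PC1: 37/42 = 0.881
  PC2: 5/42 = 0.119

Step 3 — cumulative fraction after k components = (λ_1 + ... + λ_k) / Σ λ:
  k = 1: 37/42 = 0.881
  k = 2: (37 + 5)/42 = 42/42 = 1

Summary (fraction, with percent):

explained: PC1 0.881 (88.1%), PC2 0.119 (11.9%);  cumulative: 0.881, 1


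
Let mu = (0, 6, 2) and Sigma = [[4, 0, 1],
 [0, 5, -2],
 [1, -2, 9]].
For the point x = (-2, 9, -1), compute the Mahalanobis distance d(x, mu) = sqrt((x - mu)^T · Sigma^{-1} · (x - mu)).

Step 1 — centre the observation: (x - mu) = (-2, 3, -3).

Step 2 — invert Sigma (cofactor / det for 3×3, or solve directly):
  Sigma^{-1} = [[0.2579, -0.0126, -0.0314],
 [-0.0126, 0.2201, 0.0503],
 [-0.0314, 0.0503, 0.1258]].

Step 3 — form the quadratic (x - mu)^T · Sigma^{-1} · (x - mu):
  Sigma^{-1} · (x - mu) = (-0.4591, 0.5346, -0.1635).
  (x - mu)^T · [Sigma^{-1} · (x - mu)] = (-2)·(-0.4591) + (3)·(0.5346) + (-3)·(-0.1635) = 3.0126.

Step 4 — take square root: d = √(3.0126) ≈ 1.7357.

d(x, mu) = √(3.0126) ≈ 1.7357


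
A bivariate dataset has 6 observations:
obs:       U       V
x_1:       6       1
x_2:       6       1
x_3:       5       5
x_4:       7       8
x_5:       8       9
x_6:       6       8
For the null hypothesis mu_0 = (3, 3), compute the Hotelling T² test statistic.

Step 1 — sample mean vector:
  mean(U) = (6 + 6 + 5 + 7 + 8 + 6) / 6 = 38/6 = 6.3333
  mean(V) = (1 + 1 + 5 + 8 + 9 + 8) / 6 = 32/6 = 5.3333
  x̄ = (6.3333, 5.3333),  deviation x̄ - mu_0 = (6.3333, 5.3333) - (3, 3) = (3.3333, 2.3333).

Step 2 — sample covariance matrix, S[i,j] = (1/(n-1)) · Σ_k (x_{k,i} - mean_i) · (x_{k,j} - mean_j), divisor n-1 = 5:
  S[U,U] = ((-0.3333)·(-0.3333) + (-0.3333)·(-0.3333) + (-1.3333)·(-1.3333) + (0.6667)·(0.6667) + (1.6667)·(1.6667) + (-0.3333)·(-0.3333)) / 5 = 5.3333/5 = 1.0667
  S[U,V] = ((-0.3333)·(-4.3333) + (-0.3333)·(-4.3333) + (-1.3333)·(-0.3333) + (0.6667)·(2.6667) + (1.6667)·(3.6667) + (-0.3333)·(2.6667)) / 5 = 10.3333/5 = 2.0667
  S[V,V] = ((-4.3333)·(-4.3333) + (-4.3333)·(-4.3333) + (-0.3333)·(-0.3333) + (2.6667)·(2.6667) + (3.6667)·(3.6667) + (2.6667)·(2.6667)) / 5 = 65.3333/5 = 13.0667
  S = [[1.0667, 2.0667],
 [2.0667, 13.0667]].

Step 3 — invert S. det(S) = 1.0667·13.0667 - (2.0667)² = 9.6667.
  S^{-1} = (1/det) · [[d, -b], [-b, a]] = [[1.3517, -0.2138],
 [-0.2138, 0.1103]].

Step 4 — quadratic form (x̄ - mu_0)^T · S^{-1} · (x̄ - mu_0):
  S^{-1} · (x̄ - mu_0) = (4.0069, -0.4552),
  (x̄ - mu_0)^T · [...] = (3.3333)·(4.0069) + (2.3333)·(-0.4552) = 12.2943.

Step 5 — scale by n: T² = 6 · 12.2943 = 73.7655.

T² ≈ 73.7655


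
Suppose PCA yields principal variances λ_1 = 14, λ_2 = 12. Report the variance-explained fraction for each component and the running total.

Step 1 — total variance = trace(Sigma) = Σ λ_i = 14 + 12 = 26.

Step 2 — fraction explained by component i = λ_i / Σ λ:
  PC1: 14/26 = 0.5385
  PC2: 12/26 = 0.4615

Step 3 — cumulative fraction after k components = (λ_1 + ... + λ_k) / Σ λ:
  k = 1: 14/26 = 0.5385
  k = 2: (14 + 12)/26 = 26/26 = 1

Summary (fraction, with percent):

explained: PC1 0.5385 (53.85%), PC2 0.4615 (46.15%);  cumulative: 0.5385, 1


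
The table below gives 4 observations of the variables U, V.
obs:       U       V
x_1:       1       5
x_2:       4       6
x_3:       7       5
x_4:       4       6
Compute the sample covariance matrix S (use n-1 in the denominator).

Step 1 — column means:
  mean(U) = (1 + 4 + 7 + 4) / 4 = 16/4 = 4
  mean(V) = (5 + 6 + 5 + 6) / 4 = 22/4 = 5.5

Step 2 — sample covariance S[i,j] = (1/(n-1)) · Σ_k (x_{k,i} - mean_i) · (x_{k,j} - mean_j), with n-1 = 3.
  S[U,U] = ((-3)·(-3) + (0)·(0) + (3)·(3) + (0)·(0)) / 3 = 18/3 = 6
  S[U,V] = ((-3)·(-0.5) + (0)·(0.5) + (3)·(-0.5) + (0)·(0.5)) / 3 = 0/3 = 0
  S[V,V] = ((-0.5)·(-0.5) + (0.5)·(0.5) + (-0.5)·(-0.5) + (0.5)·(0.5)) / 3 = 1/3 = 0.3333

S is symmetric (S[j,i] = S[i,j]). Assembling:

S = [[6, 0],
 [0, 0.3333]]


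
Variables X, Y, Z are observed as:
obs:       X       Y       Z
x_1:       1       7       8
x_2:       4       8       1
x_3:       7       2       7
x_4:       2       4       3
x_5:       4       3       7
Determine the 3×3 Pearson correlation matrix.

Step 1 — column means:
  mean(X) = (1 + 4 + 7 + 2 + 4) / 5 = 18/5 = 3.6
  mean(Y) = (7 + 8 + 2 + 4 + 3) / 5 = 24/5 = 4.8
  mean(Z) = (8 + 1 + 7 + 3 + 7) / 5 = 26/5 = 5.2

Step 2 — sample variances and covariances s[i,j] = (1/(n-1)) · Σ_k (x_{k,i} - mean_i) · (x_{k,j} - mean_j), with n-1 = 4:
  s[X,X] = ((-2.6)·(-2.6) + (0.4)·(0.4) + (3.4)·(3.4) + (-1.6)·(-1.6) + (0.4)·(0.4)) / 4 = 21.2/4 = 5.3
  s[X,Y] = ((-2.6)·(2.2) + (0.4)·(3.2) + (3.4)·(-2.8) + (-1.6)·(-0.8) + (0.4)·(-1.8)) / 4 = -13.4/4 = -3.35
  s[X,Z] = ((-2.6)·(2.8) + (0.4)·(-4.2) + (3.4)·(1.8) + (-1.6)·(-2.2) + (0.4)·(1.8)) / 4 = 1.4/4 = 0.35
  s[Y,Y] = ((2.2)·(2.2) + (3.2)·(3.2) + (-2.8)·(-2.8) + (-0.8)·(-0.8) + (-1.8)·(-1.8)) / 4 = 26.8/4 = 6.7
  s[Y,Z] = ((2.2)·(2.8) + (3.2)·(-4.2) + (-2.8)·(1.8) + (-0.8)·(-2.2) + (-1.8)·(1.8)) / 4 = -13.8/4 = -3.45
  s[Z,Z] = ((2.8)·(2.8) + (-4.2)·(-4.2) + (1.8)·(1.8) + (-2.2)·(-2.2) + (1.8)·(1.8)) / 4 = 36.8/4 = 9.2
  Sample standard deviations s_i = √(s[i,i]):
  s(X) = √(5.3) = 2.3022
  s(Y) = √(6.7) = 2.5884
  s(Z) = √(9.2) = 3.0332

Step 3 — r_{ij} = s_{ij} / (s_i · s_j):
  r[X,X] = 1 (diagonal).
  r[X,Y] = -3.35 / (2.3022 · 2.5884) = -3.35 / 5.959 = -0.5622
  r[X,Z] = 0.35 / (2.3022 · 3.0332) = 0.35 / 6.9828 = 0.0501
  r[Y,Y] = 1 (diagonal).
  r[Y,Z] = -3.45 / (2.5884 · 3.0332) = -3.45 / 7.8511 = -0.4394
  r[Z,Z] = 1 (diagonal).

R is symmetric with unit diagonal. Assembling:

R = [[1, -0.5622, 0.0501],
 [-0.5622, 1, -0.4394],
 [0.0501, -0.4394, 1]]


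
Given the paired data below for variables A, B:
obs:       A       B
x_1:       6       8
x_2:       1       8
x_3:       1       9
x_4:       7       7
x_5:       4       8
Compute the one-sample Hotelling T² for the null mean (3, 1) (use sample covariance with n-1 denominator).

Step 1 — sample mean vector:
  mean(A) = (6 + 1 + 1 + 7 + 4) / 5 = 19/5 = 3.8
  mean(B) = (8 + 8 + 9 + 7 + 8) / 5 = 40/5 = 8
  x̄ = (3.8, 8),  deviation x̄ - mu_0 = (3.8, 8) - (3, 1) = (0.8, 7).

Step 2 — sample covariance matrix, S[i,j] = (1/(n-1)) · Σ_k (x_{k,i} - mean_i) · (x_{k,j} - mean_j), divisor n-1 = 4:
  S[A,A] = ((2.2)·(2.2) + (-2.8)·(-2.8) + (-2.8)·(-2.8) + (3.2)·(3.2) + (0.2)·(0.2)) / 4 = 30.8/4 = 7.7
  S[A,B] = ((2.2)·(0) + (-2.8)·(0) + (-2.8)·(1) + (3.2)·(-1) + (0.2)·(0)) / 4 = -6/4 = -1.5
  S[B,B] = ((0)·(0) + (0)·(0) + (1)·(1) + (-1)·(-1) + (0)·(0)) / 4 = 2/4 = 0.5
  S = [[7.7, -1.5],
 [-1.5, 0.5]].

Step 3 — invert S. det(S) = 7.7·0.5 - (-1.5)² = 1.6.
  S^{-1} = (1/det) · [[d, -b], [-b, a]] = [[0.3125, 0.9375],
 [0.9375, 4.8125]].

Step 4 — quadratic form (x̄ - mu_0)^T · S^{-1} · (x̄ - mu_0):
  S^{-1} · (x̄ - mu_0) = (6.8125, 34.4375),
  (x̄ - mu_0)^T · [...] = (0.8)·(6.8125) + (7)·(34.4375) = 246.5125.

Step 5 — scale by n: T² = 5 · 246.5125 = 1232.5625.

T² ≈ 1232.5625


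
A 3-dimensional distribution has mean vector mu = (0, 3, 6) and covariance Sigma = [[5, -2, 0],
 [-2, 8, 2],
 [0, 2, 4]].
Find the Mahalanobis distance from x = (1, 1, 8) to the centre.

Step 1 — centre the observation: (x - mu) = (1, -2, 2).

Step 2 — invert Sigma (cofactor / det for 3×3, or solve directly):
  Sigma^{-1} = [[0.2258, 0.0645, -0.0323],
 [0.0645, 0.1613, -0.0806],
 [-0.0323, -0.0806, 0.2903]].

Step 3 — form the quadratic (x - mu)^T · Sigma^{-1} · (x - mu):
  Sigma^{-1} · (x - mu) = (0.0323, -0.4194, 0.7097).
  (x - mu)^T · [Sigma^{-1} · (x - mu)] = (1)·(0.0323) + (-2)·(-0.4194) + (2)·(0.7097) = 2.2903.

Step 4 — take square root: d = √(2.2903) ≈ 1.5134.

d(x, mu) = √(2.2903) ≈ 1.5134


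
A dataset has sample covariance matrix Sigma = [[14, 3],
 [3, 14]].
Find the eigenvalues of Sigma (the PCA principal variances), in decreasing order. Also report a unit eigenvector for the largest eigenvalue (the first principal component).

Step 1 — characteristic polynomial of 2×2 Sigma:
  det(Sigma - λI) = λ² - trace · λ + det = 0.
  trace = 14 + 14 = 28, det = 14·14 - (3)² = 187.
Step 2 — discriminant:
  Δ = trace² - 4·det = 784 - 748 = 36.
Step 3 — eigenvalues:
  λ = (trace ± √Δ)/2 = (28 ± 6)/2,
  λ_1 = 17,  λ_2 = 11.

Step 4 — unit eigenvector for λ_1: solve (Sigma - λ_1 I)v = 0. First row:
  (14 - 17)·v_x + (3)·v_y = 0, i.e. (-3)·v_x + (3)·v_y = 0,
  so v ∝ (b, λ_1 - a) = (3, 3) = u.
  ||u|| = √((3)² + (3)²) = √(18) ≈ 4.2426,
  v_1 = u/||u|| ≈ (0.7071, 0.7071) (||v_1|| = 1).

λ_1 = 17,  λ_2 = 11;  v_1 ≈ (0.7071, 0.7071)


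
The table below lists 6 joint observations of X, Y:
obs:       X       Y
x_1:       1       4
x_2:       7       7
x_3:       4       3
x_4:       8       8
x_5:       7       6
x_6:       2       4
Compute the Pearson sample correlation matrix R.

Step 1 — column means:
  mean(X) = (1 + 7 + 4 + 8 + 7 + 2) / 6 = 29/6 = 4.8333
  mean(Y) = (4 + 7 + 3 + 8 + 6 + 4) / 6 = 32/6 = 5.3333

Step 2 — sample variances and covariances s[i,j] = (1/(n-1)) · Σ_k (x_{k,i} - mean_i) · (x_{k,j} - mean_j), with n-1 = 5:
  s[X,X] = ((-3.8333)·(-3.8333) + (2.1667)·(2.1667) + (-0.8333)·(-0.8333) + (3.1667)·(3.1667) + (2.1667)·(2.1667) + (-2.8333)·(-2.8333)) / 5 = 42.8333/5 = 8.5667
  s[X,Y] = ((-3.8333)·(-1.3333) + (2.1667)·(1.6667) + (-0.8333)·(-2.3333) + (3.1667)·(2.6667) + (2.1667)·(0.6667) + (-2.8333)·(-1.3333)) / 5 = 24.3333/5 = 4.8667
  s[Y,Y] = ((-1.3333)·(-1.3333) + (1.6667)·(1.6667) + (-2.3333)·(-2.3333) + (2.6667)·(2.6667) + (0.6667)·(0.6667) + (-1.3333)·(-1.3333)) / 5 = 19.3333/5 = 3.8667
  Sample standard deviations s_i = √(s[i,i]):
  s(X) = √(8.5667) = 2.9269
  s(Y) = √(3.8667) = 1.9664

Step 3 — r_{ij} = s_{ij} / (s_i · s_j):
  r[X,X] = 1 (diagonal).
  r[X,Y] = 4.8667 / (2.9269 · 1.9664) = 4.8667 / 5.7554 = 0.8456
  r[Y,Y] = 1 (diagonal).

R is symmetric with unit diagonal. Assembling:

R = [[1, 0.8456],
 [0.8456, 1]]


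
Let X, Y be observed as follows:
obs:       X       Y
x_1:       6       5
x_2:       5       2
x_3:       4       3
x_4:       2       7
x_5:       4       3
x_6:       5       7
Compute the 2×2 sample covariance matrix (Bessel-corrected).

Step 1 — column means:
  mean(X) = (6 + 5 + 4 + 2 + 4 + 5) / 6 = 26/6 = 4.3333
  mean(Y) = (5 + 2 + 3 + 7 + 3 + 7) / 6 = 27/6 = 4.5

Step 2 — sample covariance S[i,j] = (1/(n-1)) · Σ_k (x_{k,i} - mean_i) · (x_{k,j} - mean_j), with n-1 = 5.
  S[X,X] = ((1.6667)·(1.6667) + (0.6667)·(0.6667) + (-0.3333)·(-0.3333) + (-2.3333)·(-2.3333) + (-0.3333)·(-0.3333) + (0.6667)·(0.6667)) / 5 = 9.3333/5 = 1.8667
  S[X,Y] = ((1.6667)·(0.5) + (0.6667)·(-2.5) + (-0.3333)·(-1.5) + (-2.3333)·(2.5) + (-0.3333)·(-1.5) + (0.6667)·(2.5)) / 5 = -4/5 = -0.8
  S[Y,Y] = ((0.5)·(0.5) + (-2.5)·(-2.5) + (-1.5)·(-1.5) + (2.5)·(2.5) + (-1.5)·(-1.5) + (2.5)·(2.5)) / 5 = 23.5/5 = 4.7

S is symmetric (S[j,i] = S[i,j]). Assembling:

S = [[1.8667, -0.8],
 [-0.8, 4.7]]


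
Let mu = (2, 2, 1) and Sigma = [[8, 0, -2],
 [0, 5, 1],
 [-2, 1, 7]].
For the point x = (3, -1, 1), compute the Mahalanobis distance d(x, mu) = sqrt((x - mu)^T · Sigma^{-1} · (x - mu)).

Step 1 — centre the observation: (x - mu) = (1, -3, 0).

Step 2 — invert Sigma (cofactor / det for 3×3, or solve directly):
  Sigma^{-1} = [[0.1349, -0.0079, 0.0397],
 [-0.0079, 0.2063, -0.0317],
 [0.0397, -0.0317, 0.1587]].

Step 3 — form the quadratic (x - mu)^T · Sigma^{-1} · (x - mu):
  Sigma^{-1} · (x - mu) = (0.1587, -0.627, 0.1349).
  (x - mu)^T · [Sigma^{-1} · (x - mu)] = (1)·(0.1587) + (-3)·(-0.627) + (0)·(0.1349) = 2.0397.

Step 4 — take square root: d = √(2.0397) ≈ 1.4282.

d(x, mu) = √(2.0397) ≈ 1.4282


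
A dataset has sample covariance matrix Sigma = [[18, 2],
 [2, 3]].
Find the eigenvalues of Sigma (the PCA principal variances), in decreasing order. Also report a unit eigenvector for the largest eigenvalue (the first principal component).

Step 1 — characteristic polynomial of 2×2 Sigma:
  det(Sigma - λI) = λ² - trace · λ + det = 0.
  trace = 18 + 3 = 21, det = 18·3 - (2)² = 50.
Step 2 — discriminant:
  Δ = trace² - 4·det = 441 - 200 = 241.
Step 3 — eigenvalues:
  λ = (trace ± √Δ)/2 = (21 ± 15.5242)/2,
  λ_1 = 18.2621,  λ_2 = 2.7379.

Step 4 — unit eigenvector for λ_1: solve (Sigma - λ_1 I)v = 0. First row:
  (18 - 18.2621)·v_x + (2)·v_y = 0, i.e. (-0.2621)·v_x + (2)·v_y = 0,
  so v ∝ (b, λ_1 - a) = (2, 0.2621) = u.
  ||u|| = √((2)² + (0.2621)²) = √(4.0687) ≈ 2.0171,
  v_1 = u/||u|| ≈ (0.9915, 0.1299) (||v_1|| = 1).

λ_1 = 18.2621,  λ_2 = 2.7379;  v_1 ≈ (0.9915, 0.1299)


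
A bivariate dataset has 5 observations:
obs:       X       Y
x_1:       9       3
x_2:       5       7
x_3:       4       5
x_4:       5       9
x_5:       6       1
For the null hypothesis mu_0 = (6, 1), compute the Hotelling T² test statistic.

Step 1 — sample mean vector:
  mean(X) = (9 + 5 + 4 + 5 + 6) / 5 = 29/5 = 5.8
  mean(Y) = (3 + 7 + 5 + 9 + 1) / 5 = 25/5 = 5
  x̄ = (5.8, 5),  deviation x̄ - mu_0 = (5.8, 5) - (6, 1) = (-0.2, 4).

Step 2 — sample covariance matrix, S[i,j] = (1/(n-1)) · Σ_k (x_{k,i} - mean_i) · (x_{k,j} - mean_j), divisor n-1 = 4:
  S[X,X] = ((3.2)·(3.2) + (-0.8)·(-0.8) + (-1.8)·(-1.8) + (-0.8)·(-0.8) + (0.2)·(0.2)) / 4 = 14.8/4 = 3.7
  S[X,Y] = ((3.2)·(-2) + (-0.8)·(2) + (-1.8)·(0) + (-0.8)·(4) + (0.2)·(-4)) / 4 = -12/4 = -3
  S[Y,Y] = ((-2)·(-2) + (2)·(2) + (0)·(0) + (4)·(4) + (-4)·(-4)) / 4 = 40/4 = 10
  S = [[3.7, -3],
 [-3, 10]].

Step 3 — invert S. det(S) = 3.7·10 - (-3)² = 28.
  S^{-1} = (1/det) · [[d, -b], [-b, a]] = [[0.3571, 0.1071],
 [0.1071, 0.1321]].

Step 4 — quadratic form (x̄ - mu_0)^T · S^{-1} · (x̄ - mu_0):
  S^{-1} · (x̄ - mu_0) = (0.3571, 0.5071),
  (x̄ - mu_0)^T · [...] = (-0.2)·(0.3571) + (4)·(0.5071) = 1.9571.

Step 5 — scale by n: T² = 5 · 1.9571 = 9.7857.

T² ≈ 9.7857


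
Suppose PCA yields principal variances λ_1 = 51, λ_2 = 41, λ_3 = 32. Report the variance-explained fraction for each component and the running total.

Step 1 — total variance = trace(Sigma) = Σ λ_i = 51 + 41 + 32 = 124.

Step 2 — fraction explained by component i = λ_i / Σ λ:
  PC1: 51/124 = 0.4113
  PC2: 41/124 = 0.3306
  PC3: 32/124 = 0.2581

Step 3 — cumulative fraction after k components = (λ_1 + ... + λ_k) / Σ λ:
  k = 1: 51/124 = 0.4113
  k = 2: (51 + 41)/124 = 92/124 = 0.7419
  k = 3: (51 + 41 + 32)/124 = 124/124 = 1

Summary (fraction, with percent):

explained: PC1 0.4113 (41.13%), PC2 0.3306 (33.06%), PC3 0.2581 (25.81%);  cumulative: 0.4113, 0.7419, 1


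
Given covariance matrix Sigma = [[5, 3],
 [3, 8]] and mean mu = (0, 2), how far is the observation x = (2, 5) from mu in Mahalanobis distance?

Step 1 — centre the observation: (x - mu) = (2, 3).

Step 2 — invert Sigma. det(Sigma) = 5·8 - (3)² = 31.
  Sigma^{-1} = (1/det) · [[d, -b], [-b, a]] = [[0.2581, -0.0968],
 [-0.0968, 0.1613]].

Step 3 — form the quadratic (x - mu)^T · Sigma^{-1} · (x - mu):
  Sigma^{-1} · (x - mu) = (0.2258, 0.2903).
  (x - mu)^T · [Sigma^{-1} · (x - mu)] = (2)·(0.2258) + (3)·(0.2903) = 1.3226.

Step 4 — take square root: d = √(1.3226) ≈ 1.15.

d(x, mu) = √(1.3226) ≈ 1.15


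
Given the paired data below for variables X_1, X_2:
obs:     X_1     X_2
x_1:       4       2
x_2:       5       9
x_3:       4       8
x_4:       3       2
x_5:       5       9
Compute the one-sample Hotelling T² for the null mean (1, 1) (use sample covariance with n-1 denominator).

Step 1 — sample mean vector:
  mean(X_1) = (4 + 5 + 4 + 3 + 5) / 5 = 21/5 = 4.2
  mean(X_2) = (2 + 9 + 8 + 2 + 9) / 5 = 30/5 = 6
  x̄ = (4.2, 6),  deviation x̄ - mu_0 = (4.2, 6) - (1, 1) = (3.2, 5).

Step 2 — sample covariance matrix, S[i,j] = (1/(n-1)) · Σ_k (x_{k,i} - mean_i) · (x_{k,j} - mean_j), divisor n-1 = 4:
  S[X_1,X_1] = ((-0.2)·(-0.2) + (0.8)·(0.8) + (-0.2)·(-0.2) + (-1.2)·(-1.2) + (0.8)·(0.8)) / 4 = 2.8/4 = 0.7
  S[X_1,X_2] = ((-0.2)·(-4) + (0.8)·(3) + (-0.2)·(2) + (-1.2)·(-4) + (0.8)·(3)) / 4 = 10/4 = 2.5
  S[X_2,X_2] = ((-4)·(-4) + (3)·(3) + (2)·(2) + (-4)·(-4) + (3)·(3)) / 4 = 54/4 = 13.5
  S = [[0.7, 2.5],
 [2.5, 13.5]].

Step 3 — invert S. det(S) = 0.7·13.5 - (2.5)² = 3.2.
  S^{-1} = (1/det) · [[d, -b], [-b, a]] = [[4.2188, -0.7813],
 [-0.7813, 0.2188]].

Step 4 — quadratic form (x̄ - mu_0)^T · S^{-1} · (x̄ - mu_0):
  S^{-1} · (x̄ - mu_0) = (9.5938, -1.4063),
  (x̄ - mu_0)^T · [...] = (3.2)·(9.5938) + (5)·(-1.4063) = 23.6688.

Step 5 — scale by n: T² = 5 · 23.6688 = 118.3438.

T² ≈ 118.3438


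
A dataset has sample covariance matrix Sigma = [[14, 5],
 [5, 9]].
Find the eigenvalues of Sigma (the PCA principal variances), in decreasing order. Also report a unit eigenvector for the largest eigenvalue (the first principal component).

Step 1 — characteristic polynomial of 2×2 Sigma:
  det(Sigma - λI) = λ² - trace · λ + det = 0.
  trace = 14 + 9 = 23, det = 14·9 - (5)² = 101.
Step 2 — discriminant:
  Δ = trace² - 4·det = 529 - 404 = 125.
Step 3 — eigenvalues:
  λ = (trace ± √Δ)/2 = (23 ± 11.1803)/2,
  λ_1 = 17.0902,  λ_2 = 5.9098.

Step 4 — unit eigenvector for λ_1: solve (Sigma - λ_1 I)v = 0. First row:
  (14 - 17.0902)·v_x + (5)·v_y = 0, i.e. (-3.0902)·v_x + (5)·v_y = 0,
  so v ∝ (b, λ_1 - a) = (5, 3.0902) = u.
  ||u|| = √((5)² + (3.0902)²) = √(34.5492) ≈ 5.8779,
  v_1 = u/||u|| ≈ (0.8507, 0.5257) (||v_1|| = 1).

λ_1 = 17.0902,  λ_2 = 5.9098;  v_1 ≈ (0.8507, 0.5257)


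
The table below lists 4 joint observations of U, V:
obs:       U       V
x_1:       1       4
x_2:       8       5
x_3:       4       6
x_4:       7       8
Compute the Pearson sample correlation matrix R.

Step 1 — column means:
  mean(U) = (1 + 8 + 4 + 7) / 4 = 20/4 = 5
  mean(V) = (4 + 5 + 6 + 8) / 4 = 23/4 = 5.75

Step 2 — sample variances and covariances s[i,j] = (1/(n-1)) · Σ_k (x_{k,i} - mean_i) · (x_{k,j} - mean_j), with n-1 = 3:
  s[U,U] = ((-4)·(-4) + (3)·(3) + (-1)·(-1) + (2)·(2)) / 3 = 30/3 = 10
  s[U,V] = ((-4)·(-1.75) + (3)·(-0.75) + (-1)·(0.25) + (2)·(2.25)) / 3 = 9/3 = 3
  s[V,V] = ((-1.75)·(-1.75) + (-0.75)·(-0.75) + (0.25)·(0.25) + (2.25)·(2.25)) / 3 = 8.75/3 = 2.9167
  Sample standard deviations s_i = √(s[i,i]):
  s(U) = √(10) = 3.1623
  s(V) = √(2.9167) = 1.7078

Step 3 — r_{ij} = s_{ij} / (s_i · s_j):
  r[U,U] = 1 (diagonal).
  r[U,V] = 3 / (3.1623 · 1.7078) = 3 / 5.4006 = 0.5555
  r[V,V] = 1 (diagonal).

R is symmetric with unit diagonal. Assembling:

R = [[1, 0.5555],
 [0.5555, 1]]


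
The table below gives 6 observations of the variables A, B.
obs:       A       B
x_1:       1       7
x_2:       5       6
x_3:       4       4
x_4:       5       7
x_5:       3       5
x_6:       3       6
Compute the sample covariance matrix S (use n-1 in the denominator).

Step 1 — column means:
  mean(A) = (1 + 5 + 4 + 5 + 3 + 3) / 6 = 21/6 = 3.5
  mean(B) = (7 + 6 + 4 + 7 + 5 + 6) / 6 = 35/6 = 5.8333

Step 2 — sample covariance S[i,j] = (1/(n-1)) · Σ_k (x_{k,i} - mean_i) · (x_{k,j} - mean_j), with n-1 = 5.
  S[A,A] = ((-2.5)·(-2.5) + (1.5)·(1.5) + (0.5)·(0.5) + (1.5)·(1.5) + (-0.5)·(-0.5) + (-0.5)·(-0.5)) / 5 = 11.5/5 = 2.3
  S[A,B] = ((-2.5)·(1.1667) + (1.5)·(0.1667) + (0.5)·(-1.8333) + (1.5)·(1.1667) + (-0.5)·(-0.8333) + (-0.5)·(0.1667)) / 5 = -1.5/5 = -0.3
  S[B,B] = ((1.1667)·(1.1667) + (0.1667)·(0.1667) + (-1.8333)·(-1.8333) + (1.1667)·(1.1667) + (-0.8333)·(-0.8333) + (0.1667)·(0.1667)) / 5 = 6.8333/5 = 1.3667

S is symmetric (S[j,i] = S[i,j]). Assembling:

S = [[2.3, -0.3],
 [-0.3, 1.3667]]
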